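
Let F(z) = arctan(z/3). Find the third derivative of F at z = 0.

From the series, [z^3] F = -1/81; multiply by 3! = 6 to get -2/27.

-2/27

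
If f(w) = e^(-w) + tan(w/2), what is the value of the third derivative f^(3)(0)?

-3/4

Add the two expansions coefficient-wise.
The coefficient of w^3 in the expansion is -1/8, so f′′′(0) = 3! * (-1/8) = -3/4.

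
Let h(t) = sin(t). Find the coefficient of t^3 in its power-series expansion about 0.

h(0) = 0
h′(0) = 1
h′′(0) = 0
h′′′(0) = -1

-1/6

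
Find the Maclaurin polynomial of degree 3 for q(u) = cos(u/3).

1 - u^2/18

Differentiate repeatedly and evaluate at the center.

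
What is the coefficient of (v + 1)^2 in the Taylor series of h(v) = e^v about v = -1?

e^(-1)/2

Apply the Taylor formula c_k = f^(k)(a)/k!.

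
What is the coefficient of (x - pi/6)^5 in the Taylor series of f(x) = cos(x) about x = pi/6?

-1/240

Differentiate repeatedly and evaluate at the center.
f(pi/6) = sqrt(3)/2
f′(pi/6) = -1/2
f′′(pi/6) = -sqrt(3)/2
f′′′(pi/6) = 1/2
f^(4)(pi/6) = sqrt(3)/2
f^(5)(pi/6) = -1/2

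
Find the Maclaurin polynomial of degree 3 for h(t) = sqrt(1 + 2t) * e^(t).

2*t^3/3 + t^2 + 2*t + 1

Take the Cauchy product of the two expansions.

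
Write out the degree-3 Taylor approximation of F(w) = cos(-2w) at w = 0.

Compute the successive derivatives at the expansion point and divide by k!.
F(0) = 1
F′(0) = 0
F′′(0) = -4
F′′′(0) = 0

1 - 2*w^2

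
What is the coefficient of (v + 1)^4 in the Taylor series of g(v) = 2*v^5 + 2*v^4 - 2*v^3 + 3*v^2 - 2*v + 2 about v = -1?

-8

g(-1) = 9
g′(-1) = -12
g′′(-1) = 2
g′′′(-1) = 60
g^(4)(-1) = -192
So c_4 = g^(4)(-1)/4! = -8.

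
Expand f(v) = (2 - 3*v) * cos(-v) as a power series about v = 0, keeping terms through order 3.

3*v^3/2 - v^2 - 3*v + 2

Shift and add copies of the series according to the polynomial's terms.
f(0) = 2
f′(0) = -3
f′′(0) = -2
f′′′(0) = 9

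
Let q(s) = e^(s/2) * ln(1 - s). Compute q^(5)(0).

-729/16

Take the Cauchy product of the two expansions.
The coefficient of s^5 in the expansion is -243/640, so q^(5)(0) = 5! * (-243/640) = -729/16.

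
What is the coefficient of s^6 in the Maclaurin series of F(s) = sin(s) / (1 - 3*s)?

Multiply the numerator's expansion by the denominator's geometric series.
So c_6 = F^(6)(0)/6! = 9541/40.

9541/40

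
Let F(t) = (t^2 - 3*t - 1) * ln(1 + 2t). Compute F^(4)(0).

-144

Shift and add copies of the series according to the polynomial's terms.
From the series, [t^4] F = -6; multiply by 4! = 24 to get -144.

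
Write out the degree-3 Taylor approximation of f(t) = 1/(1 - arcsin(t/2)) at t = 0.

7*t^3/48 + t^2/4 + t/2 + 1

Compose series: expand the inner function first, then feed it into the outer expansion.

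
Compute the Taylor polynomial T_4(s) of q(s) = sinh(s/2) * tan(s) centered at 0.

Write out both Maclaurin series and multiply, keeping only the needed powers.

3*s^4/16 + s^2/2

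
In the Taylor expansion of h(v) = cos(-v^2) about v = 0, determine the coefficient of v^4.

-1/2

h(0) = 1
h′(0) = 0
h′′(0) = 0
h′′′(0) = 0
h^(4)(0) = -12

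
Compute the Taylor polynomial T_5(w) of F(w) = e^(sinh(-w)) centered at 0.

-w^5/10 + 5*w^4/24 - w^3/3 + w^2/2 - w + 1

Plug the Maclaurin series of the inner function into that of the outer and collect terms.
[w^0] = 1;  [w^1] = -1;  [w^2] = 1/2;  [w^3] = -1/3;  [w^4] = 5/24;  [w^5] = -1/10.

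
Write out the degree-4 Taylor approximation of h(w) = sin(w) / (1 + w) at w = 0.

-5*w^4/6 + 5*w^3/6 - w^2 + w

Take the Cauchy product of the two expansions.
h(0) = 0
h′(0) = 1
h′′(0) = -2
h′′′(0) = 5
h^(4)(0) = -20
The Taylor polynomial is Σ h^(k)(0)/k! · w^k.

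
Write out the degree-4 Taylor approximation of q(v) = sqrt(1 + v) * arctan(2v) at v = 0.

Take the Cauchy product of the two expansions.
[v^0] = 0;  [v^1] = 2;  [v^2] = 1;  [v^3] = -35/12;  [v^4] = -29/24.

-29*v^4/24 - 35*v^3/12 + v^2 + 2*v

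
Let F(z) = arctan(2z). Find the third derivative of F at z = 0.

-16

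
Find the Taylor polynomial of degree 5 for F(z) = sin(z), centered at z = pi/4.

Compute the successive derivatives at the expansion point and divide by k!.
[(z - pi/4)^0] = sqrt(2)/2;  [(z - pi/4)^1] = sqrt(2)/2;  [(z - pi/4)^2] = -sqrt(2)/4;  [(z - pi/4)^3] = -sqrt(2)/12;  [(z - pi/4)^4] = sqrt(2)/48;  [(z - pi/4)^5] = sqrt(2)/240.

sqrt(2)*(z - pi/4)^5/240 + sqrt(2)*(z - pi/4)^4/48 - sqrt(2)*(z - pi/4)^3/12 - sqrt(2)*(z - pi/4)^2/4 + sqrt(2)*(z - pi/4)/2 + sqrt(2)/2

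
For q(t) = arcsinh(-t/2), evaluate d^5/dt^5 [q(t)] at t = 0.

-9/32

From the series, [t^5] q = -3/1280; multiply by 5! = 120 to get -9/32.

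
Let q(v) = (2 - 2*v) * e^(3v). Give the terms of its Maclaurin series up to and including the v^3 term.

Multiply each power in the prefactor through the base expansion.
[v^0] = 2;  [v^1] = 4;  [v^2] = 3;  [v^3] = 0.

3*v^2 + 4*v + 2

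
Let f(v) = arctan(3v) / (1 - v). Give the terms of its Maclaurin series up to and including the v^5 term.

213*v^5/5 - 6*v^4 - 6*v^3 + 3*v^2 + 3*v

Write out both Maclaurin series and multiply, keeping only the needed powers.
f(0) = 0
f′(0) = 3
f′′(0) = 6
f′′′(0) = -36
f^(4)(0) = -144
f^(5)(0) = 5112
Dividing each by k! gives the coefficients c_0, ..., c_5.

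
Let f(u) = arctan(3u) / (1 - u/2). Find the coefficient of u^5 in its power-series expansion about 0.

Multiply the two series term by term and collect like powers.
f(0) = 0
f′(0) = 3
f′′(0) = 3
f′′′(0) = -99/2
f^(4)(0) = -99
f^(5)(0) = 11169/2

3723/80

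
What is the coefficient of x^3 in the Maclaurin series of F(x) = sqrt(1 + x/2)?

1/128

Compute the successive derivatives at the expansion point and divide by k!.
[x^0] = 1;  [x^1] = 1/4;  [x^2] = -1/32;  [x^3] = 1/128.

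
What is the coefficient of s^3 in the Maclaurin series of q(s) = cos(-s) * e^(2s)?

1/3

Write out both Maclaurin series and multiply, keeping only the needed powers.
[s^0] = 1;  [s^1] = 2;  [s^2] = 3/2;  [s^3] = 1/3.
So c_3 = q′′′(0)/3! = 1/3.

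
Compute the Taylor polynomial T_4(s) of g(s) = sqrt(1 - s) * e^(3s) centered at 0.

43*s^4/128 + 29*s^3/16 + 23*s^2/8 + 5*s/2 + 1

Take the Cauchy product of the two expansions.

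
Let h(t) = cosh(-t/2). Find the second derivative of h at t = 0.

1/4

The coefficient of t^2 in the expansion is 1/8, so h′′(0) = 2! * (1/8) = 1/4.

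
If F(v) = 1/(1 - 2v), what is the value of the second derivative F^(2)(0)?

8

The coefficient of v^2 in the expansion is 4, so F′′(0) = 2! * (4) = 8.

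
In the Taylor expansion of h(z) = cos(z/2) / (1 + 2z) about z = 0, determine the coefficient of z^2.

Multiply the two series term by term and collect like powers.
[z^0] = 1;  [z^1] = -2;  [z^2] = 31/8.
So c_2 = h′′(0)/2! = 31/8.

31/8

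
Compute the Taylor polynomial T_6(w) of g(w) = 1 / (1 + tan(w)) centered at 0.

122*w^6/45 - 32*w^5/15 + 5*w^4/3 - 4*w^3/3 + w^2 - w + 1

Write 1/(1+u) = 1 - u + u^2 - u^3 + ... and substitute the series for u.
g(0) = 1
g′(0) = -1
g′′(0) = 2
g′′′(0) = -8
g^(4)(0) = 40
g^(5)(0) = -256
g^(6)(0) = 1952
Dividing each by k! gives the coefficients c_0, ..., c_6.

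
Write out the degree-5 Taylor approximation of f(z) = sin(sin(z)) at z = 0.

Let u equal the inner series; expand the outer function in u and truncate.
f(0) = 0
f′(0) = 1
f′′(0) = 0
f′′′(0) = -2
f^(4)(0) = 0
f^(5)(0) = 12
The Taylor polynomial is Σ f^(k)(0)/k! · z^k.

z^5/10 - z^3/3 + z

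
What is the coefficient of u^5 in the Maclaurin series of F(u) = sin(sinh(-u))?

Plug the Maclaurin series of the inner function into that of the outer and collect terms.
So c_5 = F^(5)(0)/5! = 1/15.

1/15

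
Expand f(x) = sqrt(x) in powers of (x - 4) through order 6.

Use the known series and substitute for the argument.

-21*(x - 4)^6/2097152 + 7*(x - 4)^5/131072 - 5*(x - 4)^4/16384 + (x - 4)^3/512 - (x - 4)^2/64 + (x - 4)/4 + 2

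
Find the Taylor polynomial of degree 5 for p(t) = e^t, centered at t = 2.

(t - 2)^5*e^(2)/120 + (t - 2)^4*e^(2)/24 + (t - 2)^3*e^(2)/6 + (t - 2)^2*e^(2)/2 + (t - 2)*e^(2) + e^(2)

Apply the Taylor formula c_k = f^(k)(a)/k!.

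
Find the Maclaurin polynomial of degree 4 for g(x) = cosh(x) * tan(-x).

-5*x^3/6 - x

Write out both Maclaurin series and multiply, keeping only the needed powers.
[x^0] = 0;  [x^1] = -1;  [x^2] = 0;  [x^3] = -5/6;  [x^4] = 0.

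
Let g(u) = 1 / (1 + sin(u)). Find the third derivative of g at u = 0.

Use the geometric series for the reciprocal, then substitute.
The coefficient of u^3 in the expansion is -5/6, so g′′′(0) = 3! * (-5/6) = -5.

-5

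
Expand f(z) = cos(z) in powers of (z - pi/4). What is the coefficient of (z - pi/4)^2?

-sqrt(2)/4

f(pi/4) = sqrt(2)/2
f′(pi/4) = -sqrt(2)/2
f′′(pi/4) = -sqrt(2)/2
Dividing each by k! gives the coefficients c_0, ..., c_2.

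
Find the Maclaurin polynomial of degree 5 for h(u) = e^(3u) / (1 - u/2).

Expand each factor separately, then convolve coefficients.
h(0) = 1
h′(0) = 7/2
h′′(0) = 25/2
h′′′(0) = 183/4
h^(4)(0) = 345/2
h^(5)(0) = 2697/4

899*u^5/160 + 115*u^4/16 + 61*u^3/8 + 25*u^2/4 + 7*u/2 + 1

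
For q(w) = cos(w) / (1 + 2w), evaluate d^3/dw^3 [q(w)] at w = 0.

Take the Cauchy product of the two expansions.
The coefficient of w^3 in the expansion is -7, so q′′′(0) = 3! * (-7) = -42.

-42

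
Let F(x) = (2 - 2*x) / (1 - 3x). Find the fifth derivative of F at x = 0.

Shift and add copies of the series according to the polynomial's terms.
From the series, [x^5] F = 324; multiply by 5! = 120 to get 38880.

38880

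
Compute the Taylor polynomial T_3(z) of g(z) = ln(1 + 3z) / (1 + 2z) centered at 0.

Write out both Maclaurin series and multiply, keeping only the needed powers.

30*z^3 - 21*z^2/2 + 3*z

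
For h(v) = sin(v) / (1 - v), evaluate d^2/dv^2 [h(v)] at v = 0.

Write out both Maclaurin series and multiply, keeping only the needed powers.
From the series, [v^2] h = 1; multiply by 2! = 2 to get 2.

2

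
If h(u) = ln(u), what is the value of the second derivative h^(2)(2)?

-1/4

The coefficient of (u - 2)^2 in the expansion is -1/8, so h′′(2) = 2! * (-1/8) = -1/4.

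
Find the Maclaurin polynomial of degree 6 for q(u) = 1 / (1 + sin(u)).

17*u^6/45 - 61*u^5/120 + 2*u^4/3 - 5*u^3/6 + u^2 - u + 1

Write 1/(1+u) = 1 - u + u^2 - u^3 + ... and substitute the series for u.
q(0) = 1
q′(0) = -1
q′′(0) = 2
q′′′(0) = -5
q^(4)(0) = 16
q^(5)(0) = -61
q^(6)(0) = 272
Then c_k = q^(k)(0)/k! gives each Taylor coefficient.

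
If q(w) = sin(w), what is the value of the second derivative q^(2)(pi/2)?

From the series, [(w - pi/2)^2] q = -1/2; multiply by 2! = 2 to get -1.

-1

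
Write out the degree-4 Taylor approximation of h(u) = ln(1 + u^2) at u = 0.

Differentiate repeatedly and evaluate at the center.
h(0) = 0
h′(0) = 0
h′′(0) = 2
h′′′(0) = 0
h^(4)(0) = -12

-u^4/2 + u^2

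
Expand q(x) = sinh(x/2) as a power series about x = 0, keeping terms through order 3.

x^3/48 + x/2

Apply the Taylor formula c_k = f^(k)(a)/k!.
q(0) = 0
q′(0) = 1/2
q′′(0) = 0
q′′′(0) = 1/8
The Taylor polynomial is Σ q^(k)(0)/k! · x^k.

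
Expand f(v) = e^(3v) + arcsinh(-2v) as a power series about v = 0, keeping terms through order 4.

Expand each term separately and add.

27*v^4/8 + 35*v^3/6 + 9*v^2/2 + v + 1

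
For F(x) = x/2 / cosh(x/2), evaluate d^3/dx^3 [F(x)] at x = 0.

Invert the denominator's series and multiply.
From the series, [x^3] F = -1/16; multiply by 3! = 6 to get -3/8.

-3/8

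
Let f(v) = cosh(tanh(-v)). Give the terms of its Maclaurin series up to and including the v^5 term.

-7*v^4/24 + v^2/2 + 1

Let u equal the inner series; expand the outer function in u and truncate.
[v^0] = 1;  [v^1] = 0;  [v^2] = 1/2;  [v^3] = 0;  [v^4] = -7/24;  [v^5] = 0.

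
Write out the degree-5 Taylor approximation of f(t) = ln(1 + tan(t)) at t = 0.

2*t^5/3 - 7*t^4/12 + 2*t^3/3 - t^2/2 + t

Compose series: expand the inner function first, then feed it into the outer expansion.
f(0) = 0
f′(0) = 1
f′′(0) = -1
f′′′(0) = 4
f^(4)(0) = -14
f^(5)(0) = 80
Dividing each by k! gives the coefficients c_0, ..., c_5.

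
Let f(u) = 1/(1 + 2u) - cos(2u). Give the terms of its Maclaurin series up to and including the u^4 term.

Add the two expansions coefficient-wise.

46*u^4/3 - 8*u^3 + 6*u^2 - 2*u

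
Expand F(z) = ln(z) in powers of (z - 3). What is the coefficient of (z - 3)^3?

F(3) = ln(3)
F′(3) = 1/3
F′′(3) = -1/9
F′′′(3) = 2/27
The Taylor polynomial is Σ F^(k)(3)/k! · (z - 3)^k.

1/81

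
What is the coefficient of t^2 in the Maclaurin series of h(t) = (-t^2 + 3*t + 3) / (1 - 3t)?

Shift and add copies of the series according to the polynomial's terms.

35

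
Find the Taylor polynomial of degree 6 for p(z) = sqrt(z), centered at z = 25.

p(25) = 5
p′(25) = 1/10
p′′(25) = -1/500
p′′′(25) = 3/25000
p^(4)(25) = -3/250000
p^(5)(25) = 21/12500000
p^(6)(25) = -189/625000000
Dividing each by k! gives the coefficients c_0, ..., c_6.

-21*(z - 25)^6/50000000000 + 7*(z - 25)^5/500000000 - (z - 25)^4/2000000 + (z - 25)^3/50000 - (z - 25)^2/1000 + (z - 25)/10 + 5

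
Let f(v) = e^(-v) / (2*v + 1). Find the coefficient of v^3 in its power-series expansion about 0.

-79/6

Multiply the numerator's expansion by the denominator's geometric series.
f(0) = 1
f′(0) = -3
f′′(0) = 13
f′′′(0) = -79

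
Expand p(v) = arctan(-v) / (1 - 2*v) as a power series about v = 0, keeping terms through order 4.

Expand 1/(denominator) as a geometric series and multiply by the numerator's series.
p(0) = 0
p′(0) = -1
p′′(0) = -4
p′′′(0) = -22
p^(4)(0) = -176

-22*v^4/3 - 11*v^3/3 - 2*v^2 - v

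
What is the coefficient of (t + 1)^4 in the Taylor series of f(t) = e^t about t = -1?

e^(-1)/24

Apply the Taylor formula c_k = f^(k)(a)/k!.
f(-1) = e^(-1)
f′(-1) = e^(-1)
f′′(-1) = e^(-1)
f′′′(-1) = e^(-1)
f^(4)(-1) = e^(-1)
Dividing each by k! gives the coefficients c_0, ..., c_4.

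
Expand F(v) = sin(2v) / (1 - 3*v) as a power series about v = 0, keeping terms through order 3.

50*v^3/3 + 6*v^2 + 2*v

Multiply the numerator's expansion by the denominator's geometric series.
[v^0] = 0;  [v^1] = 2;  [v^2] = 6;  [v^3] = 50/3.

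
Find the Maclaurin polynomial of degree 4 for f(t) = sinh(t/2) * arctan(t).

Multiply the two series term by term and collect like powers.
f(0) = 0
f′(0) = 0
f′′(0) = 1
f′′′(0) = 0
f^(4)(0) = -7/2
Then c_k = f^(k)(0)/k! gives each Taylor coefficient.

-7*t^4/48 + t^2/2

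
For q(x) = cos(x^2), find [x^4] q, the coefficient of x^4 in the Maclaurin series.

Compute the successive derivatives at the expansion point and divide by k!.
q(0) = 1
q′(0) = 0
q′′(0) = 0
q′′′(0) = 0
q^(4)(0) = -12

-1/2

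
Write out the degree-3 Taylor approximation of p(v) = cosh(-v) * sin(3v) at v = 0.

-3*v^3 + 3*v

Take the Cauchy product of the two expansions.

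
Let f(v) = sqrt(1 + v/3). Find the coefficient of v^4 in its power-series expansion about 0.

f(0) = 1
f′(0) = 1/6
f′′(0) = -1/36
f′′′(0) = 1/72
f^(4)(0) = -5/432
So c_4 = f^(4)(0)/4! = -5/10368.

-5/10368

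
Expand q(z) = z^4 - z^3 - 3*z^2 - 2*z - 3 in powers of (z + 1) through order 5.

(z + 1)^4 - 5*(z + 1)^3 + 6*(z + 1)^2 - 3*(z + 1) - 2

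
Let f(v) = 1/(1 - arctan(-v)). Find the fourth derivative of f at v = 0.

Let u equal the inner series; expand the outer function in u and truncate.
The coefficient of v^4 in the expansion is 1/3, so f^(4)(0) = 4! * (1/3) = 8.

8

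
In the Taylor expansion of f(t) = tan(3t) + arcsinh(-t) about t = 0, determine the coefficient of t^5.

Add the two expansions coefficient-wise.
f(0) = 0
f′(0) = 2
f′′(0) = 0
f′′′(0) = 55
f^(4)(0) = 0
f^(5)(0) = 3879
The Taylor polynomial is Σ f^(k)(0)/k! · t^k.

1293/40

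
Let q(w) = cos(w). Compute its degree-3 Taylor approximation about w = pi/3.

sqrt(3)*(w - pi/3)^3/12 - (w - pi/3)^2/4 - sqrt(3)*(w - pi/3)/2 + 1/2

Apply the Taylor formula c_k = f^(k)(a)/k!.
q(pi/3) = 1/2
q′(pi/3) = -sqrt(3)/2
q′′(pi/3) = -1/2
q′′′(pi/3) = sqrt(3)/2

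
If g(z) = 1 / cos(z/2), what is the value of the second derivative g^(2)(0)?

Invert the denominator's series and multiply.
From the series, [z^2] g = 1/8; multiply by 2! = 2 to get 1/4.

1/4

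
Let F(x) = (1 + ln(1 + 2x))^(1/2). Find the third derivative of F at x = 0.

17

Plug the Maclaurin series of the inner function into that of the outer and collect terms.
The coefficient of x^3 in the expansion is 17/6, so F′′′(0) = 3! * (17/6) = 17.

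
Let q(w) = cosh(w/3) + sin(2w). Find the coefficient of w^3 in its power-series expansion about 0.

-4/3

Expand each term separately and add.
q(0) = 1
q′(0) = 2
q′′(0) = 1/9
q′′′(0) = -8
So c_3 = q′′′(0)/3! = -4/3.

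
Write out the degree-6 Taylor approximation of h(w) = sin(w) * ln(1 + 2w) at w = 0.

Write out both Maclaurin series and multiply, keeping only the needed powers.
[w^0] = 0;  [w^1] = 0;  [w^2] = 2;  [w^3] = -2;  [w^4] = 7/3;  [w^5] = -11/3;  [w^6] = 215/36.

215*w^6/36 - 11*w^5/3 + 7*w^4/3 - 2*w^3 + 2*w^2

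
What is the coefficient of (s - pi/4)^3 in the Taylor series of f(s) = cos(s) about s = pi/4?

sqrt(2)/12

[(s - pi/4)^0] = sqrt(2)/2;  [(s - pi/4)^1] = -sqrt(2)/2;  [(s - pi/4)^2] = -sqrt(2)/4;  [(s - pi/4)^3] = sqrt(2)/12.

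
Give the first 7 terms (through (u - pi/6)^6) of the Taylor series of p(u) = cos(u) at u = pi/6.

p(pi/6) = sqrt(3)/2
p′(pi/6) = -1/2
p′′(pi/6) = -sqrt(3)/2
p′′′(pi/6) = 1/2
p^(4)(pi/6) = sqrt(3)/2
p^(5)(pi/6) = -1/2
p^(6)(pi/6) = -sqrt(3)/2
Then c_k = p^(k)(pi/6)/k! gives each Taylor coefficient.

-sqrt(3)*(u - pi/6)^6/1440 - (u - pi/6)^5/240 + sqrt(3)*(u - pi/6)^4/48 + (u - pi/6)^3/12 - sqrt(3)*(u - pi/6)^2/4 - (u - pi/6)/2 + sqrt(3)/2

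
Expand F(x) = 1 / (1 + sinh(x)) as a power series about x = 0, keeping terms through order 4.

4*x^4/3 - 7*x^3/6 + x^2 - x + 1

Write 1/(1+u) = 1 - u + u^2 - u^3 + ... and substitute the series for u.
F(0) = 1
F′(0) = -1
F′′(0) = 2
F′′′(0) = -7
F^(4)(0) = 32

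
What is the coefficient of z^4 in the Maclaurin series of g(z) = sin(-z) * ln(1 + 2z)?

Take the Cauchy product of the two expansions.
[z^0] = 0;  [z^1] = 0;  [z^2] = -2;  [z^3] = 2;  [z^4] = -7/3.

-7/3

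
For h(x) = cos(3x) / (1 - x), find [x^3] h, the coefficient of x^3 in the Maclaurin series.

Multiply the two series term by term and collect like powers.

-7/2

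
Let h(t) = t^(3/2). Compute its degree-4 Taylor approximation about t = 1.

3*(t - 1)^4/128 - (t - 1)^3/16 + 3*(t - 1)^2/8 + 3*(t - 1)/2 + 1

h(1) = 1
h′(1) = 3/2
h′′(1) = 3/4
h′′′(1) = -3/8
h^(4)(1) = 9/16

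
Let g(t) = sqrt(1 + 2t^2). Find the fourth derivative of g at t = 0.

-12

From the series, [t^4] g = -1/2; multiply by 4! = 24 to get -12.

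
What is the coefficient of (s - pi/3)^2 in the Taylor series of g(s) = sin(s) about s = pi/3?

-sqrt(3)/4

[(s - pi/3)^0] = sqrt(3)/2;  [(s - pi/3)^1] = 1/2;  [(s - pi/3)^2] = -sqrt(3)/4.
So c_2 = g′′(pi/3)/2! = -sqrt(3)/4.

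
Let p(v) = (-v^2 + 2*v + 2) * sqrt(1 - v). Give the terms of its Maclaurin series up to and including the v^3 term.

Distribute the polynomial across the series and collect like powers.
[v^0] = 2;  [v^1] = 1;  [v^2] = -9/4;  [v^3] = 1/8.

v^3/8 - 9*v^2/4 + v + 2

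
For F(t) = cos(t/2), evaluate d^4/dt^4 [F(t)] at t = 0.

From the series, [t^4] F = 1/384; multiply by 4! = 24 to get 1/16.

1/16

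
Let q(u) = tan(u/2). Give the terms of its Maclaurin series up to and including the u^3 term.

u^3/24 + u/2

Apply the Taylor formula c_k = f^(k)(a)/k!.
[u^0] = 0;  [u^1] = 1/2;  [u^2] = 0;  [u^3] = 1/24.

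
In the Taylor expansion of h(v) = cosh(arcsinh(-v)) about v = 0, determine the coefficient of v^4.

-1/8

Let u equal the inner series; expand the outer function in u and truncate.
h(0) = 1
h′(0) = 0
h′′(0) = 1
h′′′(0) = 0
h^(4)(0) = -3
Dividing each by k! gives the coefficients c_0, ..., c_4.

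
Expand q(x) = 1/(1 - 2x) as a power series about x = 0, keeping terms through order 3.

Use the known series and substitute for the argument.
[x^0] = 1;  [x^1] = 2;  [x^2] = 4;  [x^3] = 8.

8*x^3 + 4*x^2 + 2*x + 1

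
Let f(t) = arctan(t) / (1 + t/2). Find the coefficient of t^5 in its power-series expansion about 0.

43/240

Write out both Maclaurin series and multiply, keeping only the needed powers.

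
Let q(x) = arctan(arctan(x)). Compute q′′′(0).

-4

Substitute the inner expansion into the outer series and collect powers.
The coefficient of x^3 in the expansion is -2/3, so q′′′(0) = 3! * (-2/3) = -4.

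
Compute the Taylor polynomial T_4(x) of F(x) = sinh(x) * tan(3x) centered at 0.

Write out both Maclaurin series and multiply, keeping only the needed powers.

19*x^4/2 + 3*x^2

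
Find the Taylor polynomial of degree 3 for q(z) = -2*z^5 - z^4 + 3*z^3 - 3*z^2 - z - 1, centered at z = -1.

q(-1) = -5
q′(-1) = 8
q′′(-1) = 4
q′′′(-1) = -78

-13*(z + 1)^3 + 2*(z + 1)^2 + 8*(z + 1) - 5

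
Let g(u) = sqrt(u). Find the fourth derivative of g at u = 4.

-15/2048

The coefficient of (u - 4)^4 in the expansion is -5/16384, so g^(4)(4) = 4! * (-5/16384) = -15/2048.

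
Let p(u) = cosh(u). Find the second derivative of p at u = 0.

1

The coefficient of u^2 in the expansion is 1/2, so p′′(0) = 2! * (1/2) = 1.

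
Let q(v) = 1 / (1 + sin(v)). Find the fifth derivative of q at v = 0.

Expand as Σ (-1)^k u^k with u equal to the inner function's series.
The coefficient of v^5 in the expansion is -61/120, so q^(5)(0) = 5! * (-61/120) = -61.

-61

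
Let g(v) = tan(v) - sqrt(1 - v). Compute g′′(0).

1/4

Expand each term separately and add.
From the series, [v^2] g = 1/8; multiply by 2! = 2 to get 1/4.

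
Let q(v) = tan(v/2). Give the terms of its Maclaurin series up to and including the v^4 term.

Apply the Taylor formula c_k = f^(k)(a)/k!.
q(0) = 0
q′(0) = 1/2
q′′(0) = 0
q′′′(0) = 1/4
q^(4)(0) = 0
The Taylor polynomial is Σ q^(k)(0)/k! · v^k.

v^3/24 + v/2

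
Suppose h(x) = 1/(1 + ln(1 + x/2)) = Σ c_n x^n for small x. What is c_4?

11/48

Plug the Maclaurin series of the inner function into that of the outer and collect terms.
h(0) = 1
h′(0) = -1/2
h′′(0) = 3/4
h′′′(0) = -7/4
h^(4)(0) = 11/2
So c_4 = h^(4)(0)/4! = 11/48.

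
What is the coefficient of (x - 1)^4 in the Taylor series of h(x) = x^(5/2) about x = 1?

-5/128

h(1) = 1
h′(1) = 5/2
h′′(1) = 15/4
h′′′(1) = 15/8
h^(4)(1) = -15/16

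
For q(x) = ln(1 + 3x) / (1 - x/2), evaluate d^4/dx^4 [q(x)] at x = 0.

-396

Multiply the two series term by term and collect like powers.
The coefficient of x^4 in the expansion is -33/2, so q^(4)(0) = 4! * (-33/2) = -396.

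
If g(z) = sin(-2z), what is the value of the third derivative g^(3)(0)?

8

The coefficient of z^3 in the expansion is 4/3, so g′′′(0) = 3! * (4/3) = 8.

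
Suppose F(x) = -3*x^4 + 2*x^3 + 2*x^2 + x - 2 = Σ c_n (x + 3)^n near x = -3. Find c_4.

-3

Use the known series and substitute for the argument.
F(-3) = -284
F′(-3) = 367
F′′(-3) = -356
F′′′(-3) = 228
F^(4)(-3) = -72
So c_4 = F^(4)(-3)/4! = -3.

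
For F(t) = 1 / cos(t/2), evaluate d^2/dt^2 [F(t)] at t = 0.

Divide the numerator series by the denominator series (power-series long division).
The coefficient of t^2 in the expansion is 1/8, so F′′(0) = 2! * (1/8) = 1/4.

1/4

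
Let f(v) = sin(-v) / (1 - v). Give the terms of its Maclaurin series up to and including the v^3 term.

-5*v^3/6 - v^2 - v

Expand 1/(denominator) as a geometric series and multiply by the numerator's series.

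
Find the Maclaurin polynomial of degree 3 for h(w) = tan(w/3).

Compute the successive derivatives at the expansion point and divide by k!.
[w^0] = 0;  [w^1] = 1/3;  [w^2] = 0;  [w^3] = 1/81.

w^3/81 + w/3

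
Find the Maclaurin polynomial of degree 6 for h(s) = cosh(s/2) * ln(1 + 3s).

-31755*s^6/256 + 31829*s^5/640 - 333*s^4/16 + 75*s^3/8 - 9*s^2/2 + 3*s

Take the Cauchy product of the two expansions.
h(0) = 0
h′(0) = 3
h′′(0) = -9
h′′′(0) = 225/4
h^(4)(0) = -999/2
h^(5)(0) = 95487/16
h^(6)(0) = -1428975/16
Then c_k = h^(k)(0)/k! gives each Taylor coefficient.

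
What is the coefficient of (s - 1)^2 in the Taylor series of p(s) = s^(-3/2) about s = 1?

[(s - 1)^0] = 1;  [(s - 1)^1] = -3/2;  [(s - 1)^2] = 15/8.
So c_2 = p′′(1)/2! = 15/8.

15/8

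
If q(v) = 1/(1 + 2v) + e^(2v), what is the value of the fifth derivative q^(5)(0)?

-3808

Expand each term separately and add.
From the series, [v^5] q = -476/15; multiply by 5! = 120 to get -3808.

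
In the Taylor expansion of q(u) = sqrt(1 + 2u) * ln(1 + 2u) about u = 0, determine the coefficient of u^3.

Expand each factor separately, then convolve coefficients.
[u^0] = 0;  [u^1] = 2;  [u^2] = 0;  [u^3] = -1/3.

-1/3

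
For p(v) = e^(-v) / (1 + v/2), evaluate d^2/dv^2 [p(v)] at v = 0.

Write out both Maclaurin series and multiply, keeping only the needed powers.
The coefficient of v^2 in the expansion is 5/4, so p′′(0) = 2! * (5/4) = 5/2.

5/2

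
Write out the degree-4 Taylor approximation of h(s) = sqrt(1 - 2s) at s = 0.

-5*s^4/8 - s^3/2 - s^2/2 - s + 1

Use the known series and substitute for the argument.
h(0) = 1
h′(0) = -1
h′′(0) = -1
h′′′(0) = -3
h^(4)(0) = -15
The Taylor polynomial is Σ h^(k)(0)/k! · s^k.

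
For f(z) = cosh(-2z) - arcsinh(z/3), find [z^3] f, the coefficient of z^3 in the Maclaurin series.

1/162

Expand each term separately and add.
f(0) = 1
f′(0) = -1/3
f′′(0) = 4
f′′′(0) = 1/27
Dividing each by k! gives the coefficients c_0, ..., c_3.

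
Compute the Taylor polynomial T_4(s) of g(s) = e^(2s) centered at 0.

2*s^4/3 + 4*s^3/3 + 2*s^2 + 2*s + 1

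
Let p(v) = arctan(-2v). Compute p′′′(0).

From the series, [v^3] p = 8/3; multiply by 3! = 6 to get 16.

16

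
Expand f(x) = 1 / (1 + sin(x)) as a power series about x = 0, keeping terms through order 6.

17*x^6/45 - 61*x^5/120 + 2*x^4/3 - 5*x^3/6 + x^2 - x + 1

Write 1/(1+u) = 1 - u + u^2 - u^3 + ... and substitute the series for u.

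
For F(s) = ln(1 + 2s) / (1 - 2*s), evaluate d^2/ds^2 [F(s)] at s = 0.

4

Use 1/(1 - r) = Σ r^k on the denominator, then take the Cauchy product.
From the series, [s^2] F = 2; multiply by 2! = 2 to get 4.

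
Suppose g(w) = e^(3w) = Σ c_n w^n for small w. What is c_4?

27/8

g(0) = 1
g′(0) = 3
g′′(0) = 9
g′′′(0) = 27
g^(4)(0) = 81
So c_4 = g^(4)(0)/4! = 27/8.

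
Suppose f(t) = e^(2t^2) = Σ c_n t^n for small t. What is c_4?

2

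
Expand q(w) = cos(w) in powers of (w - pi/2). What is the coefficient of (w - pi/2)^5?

c_5 = q^(5)(pi/2)/5! = -1/120.

-1/120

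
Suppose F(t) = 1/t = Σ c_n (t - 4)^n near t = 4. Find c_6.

[(t - 4)^0] = 1/4;  [(t - 4)^1] = -1/16;  [(t - 4)^2] = 1/64;  [(t - 4)^3] = -1/256;  [(t - 4)^4] = 1/1024;  [(t - 4)^5] = -1/4096;  [(t - 4)^6] = 1/16384.
So c_6 = F^(6)(4)/6! = 1/16384.

1/16384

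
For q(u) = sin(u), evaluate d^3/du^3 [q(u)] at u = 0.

-1

The coefficient of u^3 in the expansion is -1/6, so q′′′(0) = 3! * (-1/6) = -1.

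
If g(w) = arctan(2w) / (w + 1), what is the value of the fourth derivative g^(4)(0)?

Expand 1/(denominator) as a geometric series and multiply by the numerator's series.
The coefficient of w^4 in the expansion is 2/3, so g^(4)(0) = 4! * (2/3) = 16.

16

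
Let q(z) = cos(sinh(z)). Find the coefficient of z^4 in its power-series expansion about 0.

Plug the Maclaurin series of the inner function into that of the outer and collect terms.
[z^0] = 1;  [z^1] = 0;  [z^2] = -1/2;  [z^3] = 0;  [z^4] = -1/8.
So c_4 = q^(4)(0)/4! = -1/8.

-1/8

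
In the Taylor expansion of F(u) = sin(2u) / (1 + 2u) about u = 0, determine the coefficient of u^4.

Expand each factor separately, then convolve coefficients.
F(0) = 0
F′(0) = 2
F′′(0) = -8
F′′′(0) = 40
F^(4)(0) = -320
Then c_k = F^(k)(0)/k! gives each Taylor coefficient.

-40/3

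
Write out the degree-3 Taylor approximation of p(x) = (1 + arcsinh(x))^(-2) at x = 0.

Substitute the inner expansion into the outer series and collect powers.
[x^0] = 1;  [x^1] = -2;  [x^2] = 3;  [x^3] = -11/3.

-11*x^3/3 + 3*x^2 - 2*x + 1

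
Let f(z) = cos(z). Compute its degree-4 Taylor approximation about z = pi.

-(z - pi)^4/24 + (z - pi)^2/2 - 1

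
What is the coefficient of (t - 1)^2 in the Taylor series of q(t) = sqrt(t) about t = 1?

-1/8

q(1) = 1
q′(1) = 1/2
q′′(1) = -1/4
The Taylor polynomial is Σ q^(k)(1)/k! · (t - 1)^k.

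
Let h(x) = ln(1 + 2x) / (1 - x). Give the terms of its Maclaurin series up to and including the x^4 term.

-4*x^4/3 + 8*x^3/3 + 2*x

Expand 1/(denominator) as a geometric series and multiply by the numerator's series.
h(0) = 0
h′(0) = 2
h′′(0) = 0
h′′′(0) = 16
h^(4)(0) = -32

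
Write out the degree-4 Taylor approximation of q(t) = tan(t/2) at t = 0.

q(0) = 0
q′(0) = 1/2
q′′(0) = 0
q′′′(0) = 1/4
q^(4)(0) = 0
Then c_k = q^(k)(0)/k! gives each Taylor coefficient.

t^3/24 + t/2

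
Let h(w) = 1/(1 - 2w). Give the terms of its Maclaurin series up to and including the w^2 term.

h(0) = 1
h′(0) = 2
h′′(0) = 8
The Taylor polynomial is Σ h^(k)(0)/k! · w^k.

4*w^2 + 2*w + 1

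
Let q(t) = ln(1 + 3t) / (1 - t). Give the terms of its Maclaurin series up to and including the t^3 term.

Expand each factor separately, then convolve coefficients.
q(0) = 0
q′(0) = 3
q′′(0) = -3
q′′′(0) = 45

15*t^3/2 - 3*t^2/2 + 3*t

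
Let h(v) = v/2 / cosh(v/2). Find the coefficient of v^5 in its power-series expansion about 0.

Invert the denominator's series and multiply.
h(0) = 0
h′(0) = 1/2
h′′(0) = 0
h′′′(0) = -3/8
h^(4)(0) = 0
h^(5)(0) = 25/32
Then c_k = h^(k)(0)/k! gives each Taylor coefficient.

5/768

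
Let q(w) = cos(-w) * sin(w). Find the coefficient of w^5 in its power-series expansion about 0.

Expand each factor separately, then convolve coefficients.

2/15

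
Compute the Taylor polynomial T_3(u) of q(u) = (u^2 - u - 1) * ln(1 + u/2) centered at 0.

7*u^3/12 - 3*u^2/8 - u/2

Distribute the polynomial across the series and collect like powers.
q(0) = 0
q′(0) = -1/2
q′′(0) = -3/4
q′′′(0) = 7/2
Dividing each by k! gives the coefficients c_0, ..., c_3.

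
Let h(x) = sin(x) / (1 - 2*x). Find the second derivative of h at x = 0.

Multiply the numerator's expansion by the denominator's geometric series.
The coefficient of x^2 in the expansion is 2, so h′′(0) = 2! * (2) = 4.

4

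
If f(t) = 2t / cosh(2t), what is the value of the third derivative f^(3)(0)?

-24

Divide the numerator series by the denominator series (power-series long division).
The coefficient of t^3 in the expansion is -4, so f′′′(0) = 3! * (-4) = -24.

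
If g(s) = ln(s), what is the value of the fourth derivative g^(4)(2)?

Apply the Taylor formula c_k = f^(k)(a)/k!.
The coefficient of (s - 2)^4 in the expansion is -1/64, so g^(4)(2) = 4! * (-1/64) = -3/8.

-3/8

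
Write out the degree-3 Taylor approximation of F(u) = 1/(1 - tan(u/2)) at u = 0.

Compose series: expand the inner function first, then feed it into the outer expansion.

u^3/6 + u^2/4 + u/2 + 1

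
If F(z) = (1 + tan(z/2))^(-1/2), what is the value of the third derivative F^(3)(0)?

Let u equal the inner series; expand the outer function in u and truncate.
The coefficient of z^3 in the expansion is -23/384, so F′′′(0) = 3! * (-23/384) = -23/64.

-23/64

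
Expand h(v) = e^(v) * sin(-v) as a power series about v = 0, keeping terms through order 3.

-v^3/3 - v^2 - v

Expand each factor separately, then convolve coefficients.
[v^0] = 0;  [v^1] = -1;  [v^2] = -1;  [v^3] = -1/3.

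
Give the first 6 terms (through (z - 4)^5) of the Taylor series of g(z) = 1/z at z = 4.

-(z - 4)^5/4096 + (z - 4)^4/1024 - (z - 4)^3/256 + (z - 4)^2/64 - (z - 4)/16 + 1/4

g(4) = 1/4
g′(4) = -1/16
g′′(4) = 1/32
g′′′(4) = -3/128
g^(4)(4) = 3/128
g^(5)(4) = -15/512
The Taylor polynomial is Σ g^(k)(4)/k! · (z - 4)^k.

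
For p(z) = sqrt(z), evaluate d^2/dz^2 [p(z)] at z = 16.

-1/256

From the series, [(z - 16)^2] p = -1/512; multiply by 2! = 2 to get -1/256.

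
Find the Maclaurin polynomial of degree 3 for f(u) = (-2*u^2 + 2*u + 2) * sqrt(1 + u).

-9*u^3/8 - 5*u^2/4 + 3*u + 2

Distribute the polynomial across the series and collect like powers.
[u^0] = 2;  [u^1] = 3;  [u^2] = -5/4;  [u^3] = -9/8.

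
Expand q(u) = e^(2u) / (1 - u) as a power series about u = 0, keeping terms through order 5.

Multiply the numerator's expansion by the denominator's geometric series.
q(0) = 1
q′(0) = 3
q′′(0) = 10
q′′′(0) = 38
q^(4)(0) = 168
q^(5)(0) = 872
Then c_k = q^(k)(0)/k! gives each Taylor coefficient.

109*u^5/15 + 7*u^4 + 19*u^3/3 + 5*u^2 + 3*u + 1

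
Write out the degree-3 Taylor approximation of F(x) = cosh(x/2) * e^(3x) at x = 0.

39*x^3/8 + 37*x^2/8 + 3*x + 1

Write out both Maclaurin series and multiply, keeping only the needed powers.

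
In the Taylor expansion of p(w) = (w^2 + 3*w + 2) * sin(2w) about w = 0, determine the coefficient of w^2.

6

Shift and add copies of the series according to the polynomial's terms.
p(0) = 0
p′(0) = 4
p′′(0) = 12
So c_2 = p′′(0)/2! = 6.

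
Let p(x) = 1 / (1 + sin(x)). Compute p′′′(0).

-5

Write 1/(1+u) = 1 - u + u^2 - u^3 + ... and substitute the series for u.
The coefficient of x^3 in the expansion is -5/6, so p′′′(0) = 3! * (-5/6) = -5.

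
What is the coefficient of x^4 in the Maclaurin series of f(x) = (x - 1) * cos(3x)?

Shift and add copies of the series according to the polynomial's terms.

-27/8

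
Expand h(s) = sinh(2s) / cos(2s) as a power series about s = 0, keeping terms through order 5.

Write the quotient as an unknown series and match coefficients against numerator = denominator · series.

48*s^5/5 + 16*s^3/3 + 2*s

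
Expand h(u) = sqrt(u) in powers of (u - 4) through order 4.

[(u - 4)^0] = 2;  [(u - 4)^1] = 1/4;  [(u - 4)^2] = -1/64;  [(u - 4)^3] = 1/512;  [(u - 4)^4] = -5/16384.

-5*(u - 4)^4/16384 + (u - 4)^3/512 - (u - 4)^2/64 + (u - 4)/4 + 2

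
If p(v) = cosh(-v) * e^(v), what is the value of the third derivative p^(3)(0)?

4

Multiply the two series term by term and collect like powers.
The coefficient of v^3 in the expansion is 2/3, so p′′′(0) = 3! * (2/3) = 4.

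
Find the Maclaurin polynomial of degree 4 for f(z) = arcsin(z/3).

z^3/162 + z/3

f(0) = 0
f′(0) = 1/3
f′′(0) = 0
f′′′(0) = 1/27
f^(4)(0) = 0
Dividing each by k! gives the coefficients c_0, ..., c_4.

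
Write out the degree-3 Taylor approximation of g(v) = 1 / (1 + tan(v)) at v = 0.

-4*v^3/3 + v^2 - v + 1

Expand as Σ (-1)^k u^k with u equal to the inner function's series.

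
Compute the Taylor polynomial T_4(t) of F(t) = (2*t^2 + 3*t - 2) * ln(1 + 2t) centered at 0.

12*t^4 - 22*t^3/3 + 10*t^2 - 4*t

Shift and add copies of the series according to the polynomial's terms.
F(0) = 0
F′(0) = -4
F′′(0) = 20
F′′′(0) = -44
F^(4)(0) = 288
Then c_k = F^(k)(0)/k! gives each Taylor coefficient.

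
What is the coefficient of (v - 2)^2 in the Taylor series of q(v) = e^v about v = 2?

e^(2)/2

c_2 = q′′(2)/2! = e^(2)/2.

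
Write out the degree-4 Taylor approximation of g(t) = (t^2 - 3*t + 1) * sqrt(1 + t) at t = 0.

Multiply each power in the prefactor through the base expansion.

-45*t^4/128 + 15*t^3/16 - 5*t^2/8 - 5*t/2 + 1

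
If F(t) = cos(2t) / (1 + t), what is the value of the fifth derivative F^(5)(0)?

40

Write out both Maclaurin series and multiply, keeping only the needed powers.
The coefficient of t^5 in the expansion is 1/3, so F^(5)(0) = 5! * (1/3) = 40.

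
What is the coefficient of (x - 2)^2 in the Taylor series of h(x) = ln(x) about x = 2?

h(2) = ln(2)
h′(2) = 1/2
h′′(2) = -1/4
So c_2 = h′′(2)/2! = -1/8.

-1/8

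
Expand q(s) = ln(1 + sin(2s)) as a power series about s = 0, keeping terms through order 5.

Let u equal the inner series; expand the outer function in u and truncate.
q(0) = 0
q′(0) = 2
q′′(0) = -4
q′′′(0) = 8
q^(4)(0) = -32
q^(5)(0) = 160

4*s^5/3 - 4*s^4/3 + 4*s^3/3 - 2*s^2 + 2*s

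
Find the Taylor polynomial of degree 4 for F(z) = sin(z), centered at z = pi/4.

sqrt(2)*(z - pi/4)^4/48 - sqrt(2)*(z - pi/4)^3/12 - sqrt(2)*(z - pi/4)^2/4 + sqrt(2)*(z - pi/4)/2 + sqrt(2)/2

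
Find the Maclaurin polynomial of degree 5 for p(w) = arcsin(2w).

p(0) = 0
p′(0) = 2
p′′(0) = 0
p′′′(0) = 8
p^(4)(0) = 0
p^(5)(0) = 288

12*w^5/5 + 4*w^3/3 + 2*w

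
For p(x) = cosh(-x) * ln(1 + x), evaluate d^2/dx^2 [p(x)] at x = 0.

Multiply the two series term by term and collect like powers.
From the series, [x^2] p = -1/2; multiply by 2! = 2 to get -1.

-1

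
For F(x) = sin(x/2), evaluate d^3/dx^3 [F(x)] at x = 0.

-1/8

The coefficient of x^3 in the expansion is -1/48, so F′′′(0) = 3! * (-1/48) = -1/8.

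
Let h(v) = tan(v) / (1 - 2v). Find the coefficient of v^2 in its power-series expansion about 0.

2

Write out both Maclaurin series and multiply, keeping only the needed powers.
[v^0] = 0;  [v^1] = 1;  [v^2] = 2.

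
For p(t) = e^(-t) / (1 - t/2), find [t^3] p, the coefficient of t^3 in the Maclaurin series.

Take the Cauchy product of the two expansions.

-1/24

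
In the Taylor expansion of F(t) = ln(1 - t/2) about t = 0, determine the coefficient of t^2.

F(0) = 0
F′(0) = -1/2
F′′(0) = -1/4
The Taylor polynomial is Σ F^(k)(0)/k! · t^k.

-1/8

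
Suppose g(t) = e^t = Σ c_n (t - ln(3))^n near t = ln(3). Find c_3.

1/2

g(ln(3)) = 3
g′(ln(3)) = 3
g′′(ln(3)) = 3
g′′′(ln(3)) = 3
So c_3 = g′′′(ln(3))/3! = 1/2.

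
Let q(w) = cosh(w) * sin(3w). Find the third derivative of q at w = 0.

Expand each factor separately, then convolve coefficients.
The coefficient of w^3 in the expansion is -3, so q′′′(0) = 3! * (-3) = -18.

-18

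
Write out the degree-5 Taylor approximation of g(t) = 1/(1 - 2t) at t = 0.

32*t^5 + 16*t^4 + 8*t^3 + 4*t^2 + 2*t + 1

[t^0] = 1;  [t^1] = 2;  [t^2] = 4;  [t^3] = 8;  [t^4] = 16;  [t^5] = 32.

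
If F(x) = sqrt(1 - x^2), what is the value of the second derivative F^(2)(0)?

-1

The coefficient of x^2 in the expansion is -1/2, so F′′(0) = 2! * (-1/2) = -1.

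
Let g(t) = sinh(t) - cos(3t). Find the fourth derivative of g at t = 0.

Add the two expansions coefficient-wise.
The coefficient of t^4 in the expansion is -27/8, so g^(4)(0) = 4! * (-27/8) = -81.

-81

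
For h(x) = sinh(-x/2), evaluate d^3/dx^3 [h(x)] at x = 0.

-1/8

Differentiate repeatedly and evaluate at the center.
From the series, [x^3] h = -1/48; multiply by 3! = 6 to get -1/8.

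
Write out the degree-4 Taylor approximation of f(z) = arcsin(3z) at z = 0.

9*z^3/2 + 3*z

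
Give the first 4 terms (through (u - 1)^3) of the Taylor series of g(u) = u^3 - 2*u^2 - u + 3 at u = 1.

g(1) = 1
g′(1) = -2
g′′(1) = 2
g′′′(1) = 6
Then c_k = g^(k)(1)/k! gives each Taylor coefficient.

(u - 1)^3 + (u - 1)^2 - 2*(u - 1) + 1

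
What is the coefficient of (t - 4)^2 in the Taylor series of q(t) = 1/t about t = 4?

1/64

q(4) = 1/4
q′(4) = -1/16
q′′(4) = 1/32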